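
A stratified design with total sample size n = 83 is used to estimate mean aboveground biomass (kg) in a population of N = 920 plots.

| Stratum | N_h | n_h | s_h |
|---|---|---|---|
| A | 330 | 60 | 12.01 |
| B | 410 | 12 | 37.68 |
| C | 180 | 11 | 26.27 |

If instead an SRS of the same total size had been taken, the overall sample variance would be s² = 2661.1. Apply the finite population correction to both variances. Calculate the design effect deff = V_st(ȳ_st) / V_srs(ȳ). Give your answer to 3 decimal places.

V̂(ȳ_st) = Σ W_h² (1 − n_h/N_h) s_h²/n_h, with W_h = N_h/N and N = 920:
  stratum A: (330/920)²·(1 − 60/330)·12.01²/60 = 0.253068
  stratum B: (410/920)²·(1 − 12/410)·37.68²/12 = 22.8103
  stratum C: (180/920)²·(1 − 11/180)·26.27²/11 = 2.25482
V_st = 25.3182
V_srs = (1 − 83/920)·2661.1/83 = 29.1689
deff = V_st / V_srs = 25.3182/29.1689 = 0.8680

deff ≈ 0.868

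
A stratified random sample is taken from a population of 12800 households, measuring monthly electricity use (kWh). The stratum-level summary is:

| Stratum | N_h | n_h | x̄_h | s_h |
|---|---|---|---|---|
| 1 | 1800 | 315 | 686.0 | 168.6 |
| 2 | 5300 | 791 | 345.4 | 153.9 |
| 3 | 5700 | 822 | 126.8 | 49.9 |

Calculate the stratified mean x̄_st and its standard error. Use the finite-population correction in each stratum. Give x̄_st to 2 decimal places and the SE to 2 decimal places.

x̄_st ≈ 295.95, SE ≈ 2.52

x̄_st = Σ W_h x̄_h = (1800·686.0 + 5300·345.4 + 5700·126.8)/12800 = 295.95156
V̂(x̄_st) = Σ W_h² (1 − n_h/N_h) s_h²/n_h, with W_h = N_h/N and N = 12800:
  stratum 1: (1800/12800)²·(1 − 315/1800)·168.6²/315 = 1.47226
  stratum 2: (5300/12800)²·(1 − 791/5300)·153.9²/791 = 4.36754
  stratum 3: (5700/12800)²·(1 − 822/5700)·49.9²/822 = 0.514074
V̂(x̄_st) = 6.35387
SE(x̄_st) = √6.35387 = 2.52069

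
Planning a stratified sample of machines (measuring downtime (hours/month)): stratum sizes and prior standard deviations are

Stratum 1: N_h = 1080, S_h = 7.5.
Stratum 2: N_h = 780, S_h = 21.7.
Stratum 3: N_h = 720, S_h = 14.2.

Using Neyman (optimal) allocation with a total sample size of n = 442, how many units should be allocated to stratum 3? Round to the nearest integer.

Neyman allocation: n_h = n · N_h S_h / Σ N_i S_i, with n = 442.
  stratum 1: N_h·S_h = 1080·7.5 = 8100.00
  stratum 2: N_h·S_h = 780·21.7 = 16926.00
  stratum 3: N_h·S_h = 720·14.2 = 10224.00
Σ N_h S_h = 35250.00
n for stratum 3 = 442·10224.00/35250.00 = 128.199 → 128

128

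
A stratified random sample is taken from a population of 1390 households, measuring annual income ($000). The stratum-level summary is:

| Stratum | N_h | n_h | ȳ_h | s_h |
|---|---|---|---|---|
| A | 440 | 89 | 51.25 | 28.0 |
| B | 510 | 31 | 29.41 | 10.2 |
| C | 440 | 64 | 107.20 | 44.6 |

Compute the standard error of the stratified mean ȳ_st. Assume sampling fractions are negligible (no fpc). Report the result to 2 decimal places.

V̂(ȳ_st) = Σ W_h² s_h²/n_h, with W_h = N_h/N and N = 1390:
  stratum A: (440/1390)²·28.0²/89 = 0.882677
  stratum B: (510/1390)²·10.2²/31 = 0.451803
  stratum C: (440/1390)²·44.6²/64 = 3.11434
V̂(ȳ_st) = 4.44882
SE(ȳ_st) = √4.44882 = 2.10922

SE(ȳ_st) ≈ 2.11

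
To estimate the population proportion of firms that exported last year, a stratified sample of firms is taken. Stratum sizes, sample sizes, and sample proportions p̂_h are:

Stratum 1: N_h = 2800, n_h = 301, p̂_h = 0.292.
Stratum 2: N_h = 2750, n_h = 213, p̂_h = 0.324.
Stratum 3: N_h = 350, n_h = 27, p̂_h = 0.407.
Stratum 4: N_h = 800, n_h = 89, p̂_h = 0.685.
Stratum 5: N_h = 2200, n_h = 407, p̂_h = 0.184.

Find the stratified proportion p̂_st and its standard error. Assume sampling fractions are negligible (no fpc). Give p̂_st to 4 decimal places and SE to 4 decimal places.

p̂_st ≈ 0.3150, SE ≈ 0.0150

N = 8900; stratum weights W_h = N_h/N.
p̂_st = Σ W_h p̂_h = (2800·0.292 + 2750·0.324 + 350·0.407 + 800·0.685 + 2200·0.184)/8900 = 0.31504
V̂(p̂_st) = Σ W_h² p̂_h(1−p̂_h)/(n_h−1):
  stratum 1: (2800/8900)²·0.292·0.708/300 = 6.82073e-05
  stratum 2: (2750/8900)²·0.324·0.676/212 = 9.86373e-05
  stratum 3: (350/8900)²·0.407·0.593/26 = 1.43559e-05
  stratum 4: (800/8900)²·0.685·0.315/88 = 1.98115e-05
  stratum 5: (2200/8900)²·0.184·0.816/406 = 2.25968e-05
V̂(p̂_st) = 0.000223609; SE = √V̂ = 0.0149536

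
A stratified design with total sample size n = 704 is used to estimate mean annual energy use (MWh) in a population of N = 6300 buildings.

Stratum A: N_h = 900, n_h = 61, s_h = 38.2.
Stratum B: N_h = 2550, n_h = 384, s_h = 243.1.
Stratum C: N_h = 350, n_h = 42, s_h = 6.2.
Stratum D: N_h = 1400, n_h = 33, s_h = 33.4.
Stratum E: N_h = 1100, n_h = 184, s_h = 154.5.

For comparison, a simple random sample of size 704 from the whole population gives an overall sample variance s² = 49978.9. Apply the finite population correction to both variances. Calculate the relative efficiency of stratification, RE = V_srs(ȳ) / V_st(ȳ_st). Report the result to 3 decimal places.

RE ≈ 2.353

V̂(ȳ_st) = Σ W_h² (1 − n_h/N_h) s_h²/n_h, with W_h = N_h/N and N = 6300:
  stratum A: (900/6300)²·(1 − 61/900)·38.2²/61 = 0.455114
  stratum B: (2550/6300)²·(1 − 384/2550)·243.1²/384 = 21.4169
  stratum C: (350/6300)²·(1 − 42/350)·6.2²/42 = 0.00248583
  stratum D: (1400/6300)²·(1 − 33/1400)·33.4²/33 = 1.63003
  stratum E: (1100/6300)²·(1 − 184/1100)·154.5²/184 = 3.29341
V_st = 26.7979
V_srs = (1 − 704/6300)·49978.9/704 = 63.0596
Relative efficiency = V_srs / V_st = 63.0596/26.7979 = 2.3532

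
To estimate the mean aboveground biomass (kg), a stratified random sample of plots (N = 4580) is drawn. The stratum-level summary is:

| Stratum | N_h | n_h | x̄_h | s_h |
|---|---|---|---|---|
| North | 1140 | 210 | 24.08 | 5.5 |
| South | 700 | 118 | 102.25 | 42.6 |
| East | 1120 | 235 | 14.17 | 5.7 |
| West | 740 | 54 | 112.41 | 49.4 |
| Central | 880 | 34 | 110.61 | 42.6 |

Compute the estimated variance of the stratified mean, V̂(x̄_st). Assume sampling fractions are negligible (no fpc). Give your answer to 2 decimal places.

V̂(x̄_st) ≈ 3.53

V̂(x̄_st) = Σ W_h² s_h²/n_h, with W_h = N_h/N and N = 4580:
  stratum North: (1140/4580)²·5.5²/210 = 0.00892452
  stratum South: (700/4580)²·42.6²/118 = 0.359255
  stratum East: (1120/4580)²·5.7²/235 = 0.00826774
  stratum West: (740/4580)²·49.4²/54 = 1.17976
  stratum Central: (880/4580)²·42.6²/34 = 1.97049
V̂(x̄_st) = 3.5267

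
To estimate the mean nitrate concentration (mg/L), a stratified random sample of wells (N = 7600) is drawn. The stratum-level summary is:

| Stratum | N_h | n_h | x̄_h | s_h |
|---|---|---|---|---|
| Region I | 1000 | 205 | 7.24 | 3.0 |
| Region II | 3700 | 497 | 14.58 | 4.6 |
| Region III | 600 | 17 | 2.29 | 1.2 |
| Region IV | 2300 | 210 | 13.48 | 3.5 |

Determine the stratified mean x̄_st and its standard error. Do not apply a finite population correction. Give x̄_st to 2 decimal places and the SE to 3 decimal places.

x̄_st = Σ W_h x̄_h = (1000·7.24 + 3700·14.58 + 600·2.29 + 2300·13.48)/7600 = 12.31105
V̂(x̄_st) = Σ W_h² s_h²/n_h, with W_h = N_h/N and N = 7600:
  stratum Region I: (1000/7600)²·3.0²/205 = 0.000760084
  stratum Region II: (3700/7600)²·4.6²/497 = 0.010091
  stratum Region III: (600/7600)²·1.2²/17 = 0.000527945
  stratum Region IV: (2300/7600)²·3.5²/210 = 0.00534251
V̂(x̄_st) = 0.0167216
SE(x̄_st) = √0.0167216 = 0.129312

x̄_st ≈ 12.31, SE ≈ 0.129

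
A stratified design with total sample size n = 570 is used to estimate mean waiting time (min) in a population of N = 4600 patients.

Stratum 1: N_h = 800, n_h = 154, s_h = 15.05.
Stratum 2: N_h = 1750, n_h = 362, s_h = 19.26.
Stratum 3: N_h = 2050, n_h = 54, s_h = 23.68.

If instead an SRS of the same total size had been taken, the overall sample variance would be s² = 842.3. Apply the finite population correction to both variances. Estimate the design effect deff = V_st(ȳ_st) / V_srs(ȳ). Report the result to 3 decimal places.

V̂(ȳ_st) = Σ W_h² (1 − n_h/N_h) s_h²/n_h, with W_h = N_h/N and N = 4600:
  stratum 1: (800/4600)²·(1 − 154/800)·15.05²/154 = 0.0359219
  stratum 2: (1750/4600)²·(1 − 362/1750)·19.26²/362 = 0.117629
  stratum 3: (2050/4600)²·(1 − 54/2050)·23.68²/54 = 2.00802
V_st = 2.16157
V_srs = (1 − 570/4600)·842.3/570 = 1.29461
deff = V_st / V_srs = 2.16157/1.29461 = 1.6697

deff ≈ 1.670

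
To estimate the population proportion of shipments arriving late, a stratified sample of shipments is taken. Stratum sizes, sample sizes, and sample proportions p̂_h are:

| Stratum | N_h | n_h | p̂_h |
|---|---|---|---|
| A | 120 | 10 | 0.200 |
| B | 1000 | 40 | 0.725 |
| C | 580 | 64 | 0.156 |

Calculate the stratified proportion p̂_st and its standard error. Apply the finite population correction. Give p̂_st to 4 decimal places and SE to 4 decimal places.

N = 1700; stratum weights W_h = N_h/N.
p̂_st = Σ W_h p̂_h = (120·0.200 + 1000·0.725 + 580·0.156)/1700 = 0.49381
V̂(p̂_st) = Σ W_h² (1 − n_h/N_h) p̂_h(1−p̂_h)/(n_h−1):
  stratum A: (120/1700)²·(1 − 10/120)·0.200·0.800/9 = 8.11995e-05
  stratum B: (1000/1700)²·(1 − 40/1000)·0.725·0.275/39 = 0.00169816
  stratum C: (580/1700)²·(1 − 64/580)·0.156·0.844/63 = 0.000216424
V̂(p̂_st) = 0.00199579; SE = √V̂ = 0.0446742

p̂_st ≈ 0.4938, SE ≈ 0.0447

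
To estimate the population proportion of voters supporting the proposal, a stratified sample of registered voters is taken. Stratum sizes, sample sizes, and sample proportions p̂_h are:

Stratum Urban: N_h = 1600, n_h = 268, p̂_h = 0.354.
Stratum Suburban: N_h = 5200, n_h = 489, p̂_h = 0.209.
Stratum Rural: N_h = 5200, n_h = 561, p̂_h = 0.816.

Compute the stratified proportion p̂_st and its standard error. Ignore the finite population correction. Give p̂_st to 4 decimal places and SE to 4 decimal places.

p̂_st ≈ 0.4914, SE ≈ 0.0114

N = 12000; stratum weights W_h = N_h/N.
p̂_st = Σ W_h p̂_h = (1600·0.354 + 5200·0.209 + 5200·0.816)/12000 = 0.49137
V̂(p̂_st) = Σ W_h² p̂_h(1−p̂_h)/(n_h−1):
  stratum Urban: (1600/12000)²·0.354·0.646/267 = 1.52266e-05
  stratum Suburban: (5200/12000)²·0.209·0.791/488 = 6.36132e-05
  stratum Rural: (5200/12000)²·0.816·0.184/560 = 5.03459e-05
V̂(p̂_st) = 0.000129186; SE = √V̂ = 0.011366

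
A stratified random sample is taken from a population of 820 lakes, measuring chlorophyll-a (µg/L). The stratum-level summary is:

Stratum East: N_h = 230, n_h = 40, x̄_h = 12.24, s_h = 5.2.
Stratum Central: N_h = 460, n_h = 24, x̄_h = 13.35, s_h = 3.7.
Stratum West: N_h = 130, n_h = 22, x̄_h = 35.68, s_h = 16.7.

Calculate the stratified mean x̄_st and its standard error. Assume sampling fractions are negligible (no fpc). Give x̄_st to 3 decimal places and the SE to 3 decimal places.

x̄_st ≈ 16.579, SE ≈ 0.743

x̄_st = Σ W_h x̄_h = (230·12.24 + 460·13.35 + 130·35.68)/820 = 16.57878
V̂(x̄_st) = Σ W_h² s_h²/n_h, with W_h = N_h/N and N = 820:
  stratum East: (230/820)²·5.2²/40 = 0.0531832
  stratum Central: (460/820)²·3.7²/24 = 0.179506
  stratum West: (130/820)²·16.7²/22 = 0.318617
V̂(x̄_st) = 0.551307
SE(x̄_st) = √0.551307 = 0.7425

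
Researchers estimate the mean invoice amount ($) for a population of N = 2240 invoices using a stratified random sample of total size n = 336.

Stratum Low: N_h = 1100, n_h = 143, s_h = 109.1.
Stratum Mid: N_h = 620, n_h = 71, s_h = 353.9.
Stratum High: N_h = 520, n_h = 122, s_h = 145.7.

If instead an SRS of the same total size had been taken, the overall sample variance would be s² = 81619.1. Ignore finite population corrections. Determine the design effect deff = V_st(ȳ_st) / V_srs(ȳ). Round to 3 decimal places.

deff ≈ 0.678

V̂(ȳ_st) = Σ W_h² s_h²/n_h, with W_h = N_h/N and N = 2240:
  stratum Low: (1100/2240)²·109.1²/143 = 20.0726
  stratum Mid: (620/2240)²·353.9²/71 = 135.142
  stratum High: (520/2240)²·145.7²/122 = 9.37713
V_st = 164.592
V_srs = s²/n = 81619.1/336 = 242.914
deff = V_st / V_srs = 164.592/242.914 = 0.6776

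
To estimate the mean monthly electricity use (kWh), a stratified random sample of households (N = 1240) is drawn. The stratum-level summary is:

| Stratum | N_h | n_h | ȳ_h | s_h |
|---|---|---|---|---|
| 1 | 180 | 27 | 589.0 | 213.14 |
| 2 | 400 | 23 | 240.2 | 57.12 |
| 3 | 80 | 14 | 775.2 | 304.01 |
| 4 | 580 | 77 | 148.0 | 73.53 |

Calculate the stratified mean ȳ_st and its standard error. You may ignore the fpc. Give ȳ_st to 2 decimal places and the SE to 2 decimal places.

ȳ_st ≈ 282.22, SE ≈ 9.65

ȳ_st = Σ W_h ȳ_h = (180·589.0 + 400·240.2 + 80·775.2 + 580·148.0)/1240 = 282.22258
V̂(ȳ_st) = Σ W_h² s_h²/n_h, with W_h = N_h/N and N = 1240:
  stratum 1: (180/1240)²·213.14²/27 = 35.4542
  stratum 2: (400/1240)²·57.12²/23 = 14.7613
  stratum 3: (80/1240)²·304.01²/14 = 27.4779
  stratum 4: (580/1240)²·73.53²/77 = 15.3621
V̂(ȳ_st) = 93.0556
SE(ȳ_st) = √93.0556 = 9.64653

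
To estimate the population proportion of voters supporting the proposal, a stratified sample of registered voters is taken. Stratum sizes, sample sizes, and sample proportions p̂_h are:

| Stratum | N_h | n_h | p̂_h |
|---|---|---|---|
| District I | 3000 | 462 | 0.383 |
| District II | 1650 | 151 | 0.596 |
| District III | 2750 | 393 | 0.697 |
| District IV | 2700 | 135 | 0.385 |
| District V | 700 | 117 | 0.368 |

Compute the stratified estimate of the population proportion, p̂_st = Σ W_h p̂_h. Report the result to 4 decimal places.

p̂_st ≈ 0.4950

N = 10800; stratum weights W_h = N_h/N.
p̂_st = Σ W_h p̂_h = (3000·0.383 + 1650·0.596 + 2750·0.697 + 2700·0.385 + 700·0.368)/10800 = 0.49502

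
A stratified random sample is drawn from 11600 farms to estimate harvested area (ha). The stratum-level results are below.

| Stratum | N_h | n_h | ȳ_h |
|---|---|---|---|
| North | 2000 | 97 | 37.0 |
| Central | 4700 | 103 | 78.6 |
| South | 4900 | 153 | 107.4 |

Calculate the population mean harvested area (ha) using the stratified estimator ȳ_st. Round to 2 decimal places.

N = Σ N_h = 11600. Stratum weights W_h = N_h/N.
ȳ_st = (2000·37.0 + 4700·78.6 + 4900·107.4) / 11600 = 83.5931

ȳ_st ≈ 83.59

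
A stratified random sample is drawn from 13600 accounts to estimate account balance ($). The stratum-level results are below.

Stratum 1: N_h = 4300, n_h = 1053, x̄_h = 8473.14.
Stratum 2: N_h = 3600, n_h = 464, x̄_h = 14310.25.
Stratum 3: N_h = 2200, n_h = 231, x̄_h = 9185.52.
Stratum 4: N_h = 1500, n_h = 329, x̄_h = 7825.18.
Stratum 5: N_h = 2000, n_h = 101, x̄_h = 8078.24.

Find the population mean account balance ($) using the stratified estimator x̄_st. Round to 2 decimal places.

x̄_st ≈ 10003.96

N = Σ N_h = 13600. Stratum weights W_h = N_h/N.
x̄_st = (4300·8473.14 + 3600·14310.25 + 2200·9185.52 + 1500·7825.18 + 2000·8078.24) / 13600 = 10003.9556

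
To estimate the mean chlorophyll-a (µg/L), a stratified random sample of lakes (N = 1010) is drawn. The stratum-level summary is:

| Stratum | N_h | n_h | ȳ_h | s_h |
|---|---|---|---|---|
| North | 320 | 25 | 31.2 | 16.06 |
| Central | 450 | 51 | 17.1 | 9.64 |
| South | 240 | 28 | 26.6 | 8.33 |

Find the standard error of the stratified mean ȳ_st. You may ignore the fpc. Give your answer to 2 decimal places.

SE(ȳ_st) ≈ 1.24

V̂(ȳ_st) = Σ W_h² s_h²/n_h, with W_h = N_h/N and N = 1010:
  stratum North: (320/1010)²·16.06²/25 = 1.03564
  stratum Central: (450/1010)²·9.64²/51 = 0.361715
  stratum South: (240/1010)²·8.33²/28 = 0.13993
V̂(ȳ_st) = 1.53728
SE(ȳ_st) = √1.53728 = 1.23987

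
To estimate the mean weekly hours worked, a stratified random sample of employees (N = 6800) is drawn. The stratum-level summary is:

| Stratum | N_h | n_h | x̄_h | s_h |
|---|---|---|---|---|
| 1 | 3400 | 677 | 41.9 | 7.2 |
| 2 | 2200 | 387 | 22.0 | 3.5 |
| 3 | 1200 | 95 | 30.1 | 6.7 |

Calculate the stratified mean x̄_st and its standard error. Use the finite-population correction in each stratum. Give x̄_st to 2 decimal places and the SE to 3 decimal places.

x̄_st = Σ W_h x̄_h = (3400·41.9 + 2200·22.0 + 1200·30.1)/6800 = 33.37941
V̂(x̄_st) = Σ W_h² (1 − n_h/N_h) s_h²/n_h, with W_h = N_h/N and N = 6800:
  stratum 1: (3400/6800)²·(1 − 677/3400)·7.2²/677 = 0.0153315
  stratum 2: (2200/6800)²·(1 − 387/2200)·3.5²/387 = 0.00273041
  stratum 3: (1200/6800)²·(1 − 95/1200)·6.7²/95 = 0.0135504
V̂(x̄_st) = 0.0316123
SE(x̄_st) = √0.0316123 = 0.177799

x̄_st ≈ 33.38, SE ≈ 0.178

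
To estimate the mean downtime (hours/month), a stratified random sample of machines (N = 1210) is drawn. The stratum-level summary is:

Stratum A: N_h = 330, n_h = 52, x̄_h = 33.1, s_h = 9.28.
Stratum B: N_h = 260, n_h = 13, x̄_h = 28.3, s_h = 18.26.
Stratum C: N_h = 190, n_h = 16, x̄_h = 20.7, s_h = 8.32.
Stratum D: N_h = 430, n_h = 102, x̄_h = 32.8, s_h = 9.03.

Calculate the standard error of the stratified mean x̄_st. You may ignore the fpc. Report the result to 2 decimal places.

SE(x̄_st) ≈ 1.23

V̂(x̄_st) = Σ W_h² s_h²/n_h, with W_h = N_h/N and N = 1210:
  stratum A: (330/1210)²·9.28²/52 = 0.123183
  stratum B: (260/1210)²·18.26²/13 = 1.18422
  stratum C: (190/1210)²·8.32²/16 = 0.106675
  stratum D: (430/1210)²·9.03²/102 = 0.100958
V̂(x̄_st) = 1.51504
SE(x̄_st) = √1.51504 = 1.23087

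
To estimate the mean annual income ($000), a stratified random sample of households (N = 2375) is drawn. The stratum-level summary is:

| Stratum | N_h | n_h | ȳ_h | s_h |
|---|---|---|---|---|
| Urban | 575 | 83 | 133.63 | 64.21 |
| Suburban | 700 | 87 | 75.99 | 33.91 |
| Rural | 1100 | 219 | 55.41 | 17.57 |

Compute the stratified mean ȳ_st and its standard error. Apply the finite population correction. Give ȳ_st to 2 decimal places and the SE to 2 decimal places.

ȳ_st ≈ 80.41, SE ≈ 1.93

ȳ_st = Σ W_h ȳ_h = (575·133.63 + 700·75.99 + 1100·55.41)/2375 = 80.41316
V̂(ȳ_st) = Σ W_h² (1 − n_h/N_h) s_h²/n_h, with W_h = N_h/N and N = 2375:
  stratum Urban: (575/2375)²·(1 − 83/575)·64.21²/83 = 2.49134
  stratum Suburban: (700/2375)²·(1 − 87/700)·33.91²/87 = 1.00547
  stratum Rural: (1100/2375)²·(1 − 219/1100)·17.57²/219 = 0.242181
V̂(ȳ_st) = 3.73899
SE(ȳ_st) = √3.73899 = 1.93365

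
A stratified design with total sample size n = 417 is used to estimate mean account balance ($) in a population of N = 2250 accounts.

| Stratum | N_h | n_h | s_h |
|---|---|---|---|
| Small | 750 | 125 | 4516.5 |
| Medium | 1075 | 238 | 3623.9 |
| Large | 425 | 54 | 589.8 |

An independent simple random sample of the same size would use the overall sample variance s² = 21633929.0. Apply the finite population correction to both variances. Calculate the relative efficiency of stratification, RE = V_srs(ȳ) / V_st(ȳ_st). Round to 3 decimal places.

V̂(ȳ_st) = Σ W_h² (1 − n_h/N_h) s_h²/n_h, with W_h = N_h/N and N = 2250:
  stratum Small: (750/2250)²·(1 − 125/750)·4516.5²/125 = 15110.2
  stratum Medium: (1075/2250)²·(1 − 238/1075)·3623.9²/238 = 9807.18
  stratum Large: (425/2250)²·(1 − 54/425)·589.8²/54 = 200.638
V_st = 25118
V_srs = (1 − 417/2250)·21633929.0/417 = 42264.8
Relative efficiency = V_srs / V_st = 42264.8/25118 = 1.6827

RE ≈ 1.683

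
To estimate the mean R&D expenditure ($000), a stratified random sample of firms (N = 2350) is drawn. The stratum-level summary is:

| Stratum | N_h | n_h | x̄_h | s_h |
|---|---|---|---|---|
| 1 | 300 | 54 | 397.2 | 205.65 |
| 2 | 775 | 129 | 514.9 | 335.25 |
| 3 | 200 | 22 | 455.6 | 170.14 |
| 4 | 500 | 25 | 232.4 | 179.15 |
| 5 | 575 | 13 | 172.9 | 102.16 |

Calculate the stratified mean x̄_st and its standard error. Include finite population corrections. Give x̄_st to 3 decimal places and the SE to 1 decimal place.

x̄_st = Σ W_h x̄_h = (300·397.2 + 775·514.9 + 200·455.6 + 500·232.4 + 575·172.9)/2350 = 351.04043
V̂(x̄_st) = Σ W_h² (1 − n_h/N_h) s_h²/n_h, with W_h = N_h/N and N = 2350:
  stratum 1: (300/2350)²·(1 − 54/300)·205.65²/54 = 10.4661
  stratum 2: (775/2350)²·(1 − 129/775)·335.25²/129 = 78.9853
  stratum 3: (200/2350)²·(1 − 22/200)·170.14²/22 = 8.48212
  stratum 4: (500/2350)²·(1 − 25/500)·179.15²/25 = 55.2105
  stratum 5: (575/2350)²·(1 − 13/575)·102.16²/13 = 46.9772
V̂(x̄_st) = 200.121
SE(x̄_st) = √200.121 = 14.1464

x̄_st ≈ 351.040, SE ≈ 14.1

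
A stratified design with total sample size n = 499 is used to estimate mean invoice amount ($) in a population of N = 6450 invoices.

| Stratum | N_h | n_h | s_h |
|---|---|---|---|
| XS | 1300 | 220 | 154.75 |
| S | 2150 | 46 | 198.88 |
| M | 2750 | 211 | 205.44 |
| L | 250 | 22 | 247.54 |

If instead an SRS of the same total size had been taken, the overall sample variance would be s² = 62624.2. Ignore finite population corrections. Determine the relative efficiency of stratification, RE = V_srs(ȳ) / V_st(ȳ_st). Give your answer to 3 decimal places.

RE ≈ 0.893

V̂(ȳ_st) = Σ W_h² s_h²/n_h, with W_h = N_h/N and N = 6450:
  stratum XS: (1300/6450)²·154.75²/220 = 4.42187
  stratum S: (2150/6450)²·198.88²/46 = 95.5393
  stratum M: (2750/6450)²·205.44²/211 = 36.3608
  stratum L: (250/6450)²·247.54²/22 = 4.18436
V_st = 140.506
V_srs = s²/n = 62624.2/499 = 125.499
Relative efficiency = V_srs / V_st = 125.499/140.506 = 0.8932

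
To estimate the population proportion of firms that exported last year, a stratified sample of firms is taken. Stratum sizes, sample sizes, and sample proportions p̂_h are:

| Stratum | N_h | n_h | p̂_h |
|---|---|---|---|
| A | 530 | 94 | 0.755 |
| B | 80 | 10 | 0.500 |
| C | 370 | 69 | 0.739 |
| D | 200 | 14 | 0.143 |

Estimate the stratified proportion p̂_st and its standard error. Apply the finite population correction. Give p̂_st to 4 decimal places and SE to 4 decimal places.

N = 1180; stratum weights W_h = N_h/N.
p̂_st = Σ W_h p̂_h = (530·0.755 + 80·0.500 + 370·0.739 + 200·0.143)/1180 = 0.62897
V̂(p̂_st) = Σ W_h² (1 − n_h/N_h) p̂_h(1−p̂_h)/(n_h−1):
  stratum A: (530/1180)²·(1 − 94/530)·0.755·0.245/93 = 0.000330087
  stratum B: (80/1180)²·(1 − 10/80)·0.500·0.500/9 = 0.000111718
  stratum C: (370/1180)²·(1 − 69/370)·0.739·0.261/68 = 0.000226872
  stratum D: (200/1180)²·(1 − 14/200)·0.143·0.857/13 = 0.000251856
V̂(p̂_st) = 0.000920532; SE = √V̂ = 0.0303403

p̂_st ≈ 0.6290, SE ≈ 0.0303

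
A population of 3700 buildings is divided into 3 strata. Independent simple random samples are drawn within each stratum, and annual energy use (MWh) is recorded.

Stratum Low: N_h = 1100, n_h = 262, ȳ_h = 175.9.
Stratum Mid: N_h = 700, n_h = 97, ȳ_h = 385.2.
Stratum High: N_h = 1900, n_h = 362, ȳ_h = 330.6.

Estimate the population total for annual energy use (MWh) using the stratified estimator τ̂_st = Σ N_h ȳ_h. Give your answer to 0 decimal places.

τ̂_st ≈ 1091270

τ̂_st = Σ N_h ȳ_h = 1100·175.9 + 700·385.2 + 1900·330.6 = 1091270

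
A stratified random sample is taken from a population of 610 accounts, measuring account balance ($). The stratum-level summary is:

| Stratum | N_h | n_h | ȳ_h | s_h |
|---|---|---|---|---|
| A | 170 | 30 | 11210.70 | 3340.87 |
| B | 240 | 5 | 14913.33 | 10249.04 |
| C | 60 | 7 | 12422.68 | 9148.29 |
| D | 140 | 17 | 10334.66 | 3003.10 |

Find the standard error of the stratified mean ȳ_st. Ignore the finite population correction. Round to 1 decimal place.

SE(ȳ_st) ≈ 1850.6

V̂(ȳ_st) = Σ W_h² s_h²/n_h, with W_h = N_h/N and N = 610:
  stratum A: (170/610)²·3340.87²/30 = 28895.9
  stratum B: (240/610)²·10249.04²/5 = 3.25206e+06
  stratum C: (60/610)²·9148.29²/7 = 115671
  stratum D: (140/610)²·3003.10²/17 = 27943.9
V̂(ȳ_st) = 3.42458e+06
SE(ȳ_st) = √3.42458e+06 = 1850.56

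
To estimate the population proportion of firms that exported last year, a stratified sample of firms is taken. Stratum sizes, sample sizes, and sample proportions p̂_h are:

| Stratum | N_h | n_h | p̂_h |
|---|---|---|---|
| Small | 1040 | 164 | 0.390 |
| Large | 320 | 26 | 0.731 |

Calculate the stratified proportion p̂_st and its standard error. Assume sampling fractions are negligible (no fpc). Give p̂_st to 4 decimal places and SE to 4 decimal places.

N = 1360; stratum weights W_h = N_h/N.
p̂_st = Σ W_h p̂_h = (1040·0.390 + 320·0.731)/1360 = 0.47024
V̂(p̂_st) = Σ W_h² p̂_h(1−p̂_h)/(n_h−1):
  stratum Small: (1040/1360)²·0.390·0.610/163 = 0.000853485
  stratum Large: (320/1360)²·0.731·0.269/25 = 0.000435464
V̂(p̂_st) = 0.00128895; SE = √V̂ = 0.0359019

p̂_st ≈ 0.4702, SE ≈ 0.0359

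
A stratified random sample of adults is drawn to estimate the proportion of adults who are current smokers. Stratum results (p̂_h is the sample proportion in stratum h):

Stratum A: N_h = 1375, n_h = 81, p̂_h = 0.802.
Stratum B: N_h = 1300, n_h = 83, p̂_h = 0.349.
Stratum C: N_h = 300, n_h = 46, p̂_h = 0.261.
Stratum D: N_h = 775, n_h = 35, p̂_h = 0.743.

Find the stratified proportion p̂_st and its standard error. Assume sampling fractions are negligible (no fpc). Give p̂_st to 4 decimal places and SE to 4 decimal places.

N = 3750; stratum weights W_h = N_h/N.
p̂_st = Σ W_h p̂_h = (1375·0.802 + 1300·0.349 + 300·0.261 + 775·0.743)/3750 = 0.58949
V̂(p̂_st) = Σ W_h² p̂_h(1−p̂_h)/(n_h−1):
  stratum A: (1375/3750)²·0.802·0.198/80 = 0.000266865
  stratum B: (1300/3750)²·0.349·0.651/82 = 0.000332979
  stratum C: (300/3750)²·0.261·0.739/45 = 2.74317e-05
  stratum D: (775/3750)²·0.743·0.257/34 = 0.000239874
V̂(p̂_st) = 0.00086715; SE = √V̂ = 0.0294474

p̂_st ≈ 0.5895, SE ≈ 0.0294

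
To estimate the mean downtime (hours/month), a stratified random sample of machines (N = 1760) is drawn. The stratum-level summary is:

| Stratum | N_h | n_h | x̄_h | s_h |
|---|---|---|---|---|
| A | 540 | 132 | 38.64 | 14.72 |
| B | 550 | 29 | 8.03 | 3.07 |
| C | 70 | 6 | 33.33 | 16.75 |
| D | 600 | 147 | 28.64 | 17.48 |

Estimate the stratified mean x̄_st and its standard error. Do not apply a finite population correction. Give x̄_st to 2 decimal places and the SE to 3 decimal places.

x̄_st ≈ 25.45, SE ≈ 0.708

x̄_st = Σ W_h x̄_h = (540·38.64 + 550·8.03 + 70·33.33 + 600·28.64)/1760 = 25.45409
V̂(x̄_st) = Σ W_h² s_h²/n_h, with W_h = N_h/N and N = 1760:
  stratum A: (540/1760)²·14.72²/132 = 0.154527
  stratum B: (550/1760)²·3.07²/29 = 0.0317379
  stratum C: (70/1760)²·16.75²/6 = 0.0739689
  stratum D: (600/1760)²·17.48²/147 = 0.24157
V̂(x̄_st) = 0.501803
SE(x̄_st) = √0.501803 = 0.708381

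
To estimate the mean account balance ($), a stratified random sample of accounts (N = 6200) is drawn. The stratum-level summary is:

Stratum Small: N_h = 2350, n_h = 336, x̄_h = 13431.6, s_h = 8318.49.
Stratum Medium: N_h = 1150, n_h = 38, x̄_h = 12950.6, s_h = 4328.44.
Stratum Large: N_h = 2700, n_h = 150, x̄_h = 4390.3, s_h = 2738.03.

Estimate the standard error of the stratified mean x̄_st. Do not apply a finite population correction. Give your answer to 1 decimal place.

SE(x̄_st) ≈ 236.7

V̂(x̄_st) = Σ W_h² s_h²/n_h, with W_h = N_h/N and N = 6200:
  stratum Small: (2350/6200)²·8318.49²/336 = 29587.1
  stratum Medium: (1150/6200)²·4328.44²/38 = 16962.6
  stratum Large: (2700/6200)²·2738.03²/150 = 9478.27
V̂(x̄_st) = 56027.9
SE(x̄_st) = √56027.9 = 236.702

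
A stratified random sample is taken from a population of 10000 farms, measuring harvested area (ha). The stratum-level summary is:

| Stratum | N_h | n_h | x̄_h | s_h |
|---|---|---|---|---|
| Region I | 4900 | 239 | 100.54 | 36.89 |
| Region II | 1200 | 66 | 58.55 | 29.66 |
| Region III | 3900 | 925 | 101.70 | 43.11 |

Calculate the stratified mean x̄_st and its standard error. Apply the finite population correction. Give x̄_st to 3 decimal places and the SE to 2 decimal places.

x̄_st = Σ W_h x̄_h = (4900·100.54 + 1200·58.55 + 3900·101.70)/10000 = 95.95360
V̂(x̄_st) = Σ W_h² (1 − n_h/N_h) s_h²/n_h, with W_h = N_h/N and N = 10000:
  stratum Region I: (4900/10000)²·(1 − 239/4900)·36.89²/239 = 1.30045
  stratum Region II: (1200/10000)²·(1 − 66/1200)·29.66²/66 = 0.181381
  stratum Region III: (3900/10000)²·(1 − 925/3900)·43.11²/925 = 0.233113
V̂(x̄_st) = 1.71495
SE(x̄_st) = √1.71495 = 1.30956

x̄_st ≈ 95.954, SE ≈ 1.31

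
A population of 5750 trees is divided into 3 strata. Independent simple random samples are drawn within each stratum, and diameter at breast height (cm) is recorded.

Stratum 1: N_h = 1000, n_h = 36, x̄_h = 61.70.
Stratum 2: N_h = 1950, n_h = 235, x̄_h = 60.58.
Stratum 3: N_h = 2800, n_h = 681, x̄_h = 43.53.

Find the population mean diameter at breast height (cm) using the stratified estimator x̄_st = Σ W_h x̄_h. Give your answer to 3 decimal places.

N = Σ N_h = 5750. Stratum weights W_h = N_h/N.
x̄_st = (1000·61.70 + 1950·60.58 + 2800·43.53) / 5750 = 52.47217

x̄_st ≈ 52.472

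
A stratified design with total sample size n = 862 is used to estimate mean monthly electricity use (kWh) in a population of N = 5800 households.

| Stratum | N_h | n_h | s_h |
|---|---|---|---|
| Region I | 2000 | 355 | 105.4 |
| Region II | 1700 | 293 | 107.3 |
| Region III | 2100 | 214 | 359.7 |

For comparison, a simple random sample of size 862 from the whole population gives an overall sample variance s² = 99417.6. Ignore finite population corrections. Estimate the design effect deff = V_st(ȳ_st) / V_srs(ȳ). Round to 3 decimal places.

deff ≈ 0.749

V̂(ȳ_st) = Σ W_h² s_h²/n_h, with W_h = N_h/N and N = 5800:
  stratum Region I: (2000/5800)²·105.4²/355 = 3.72098
  stratum Region II: (1700/5800)²·107.3²/293 = 3.37578
  stratum Region III: (2100/5800)²·359.7²/214 = 79.2592
V_st = 86.356
V_srs = s²/n = 99417.6/862 = 115.334
deff = V_st / V_srs = 86.356/115.334 = 0.7487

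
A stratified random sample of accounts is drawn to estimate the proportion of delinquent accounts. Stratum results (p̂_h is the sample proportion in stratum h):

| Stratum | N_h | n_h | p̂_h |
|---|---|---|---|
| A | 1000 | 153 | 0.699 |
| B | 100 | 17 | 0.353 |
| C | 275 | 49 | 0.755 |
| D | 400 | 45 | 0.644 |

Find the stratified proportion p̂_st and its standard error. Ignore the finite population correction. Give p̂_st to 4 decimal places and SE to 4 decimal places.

p̂_st ≈ 0.6758, SE ≈ 0.0290

N = 1775; stratum weights W_h = N_h/N.
p̂_st = Σ W_h p̂_h = (1000·0.699 + 100·0.353 + 275·0.755 + 400·0.644)/1775 = 0.67579
V̂(p̂_st) = Σ W_h² p̂_h(1−p̂_h)/(n_h−1):
  stratum A: (1000/1775)²·0.699·0.301/152 = 0.000439343
  stratum B: (100/1775)²·0.353·0.647/16 = 4.53067e-05
  stratum C: (275/1775)²·0.755·0.245/48 = 9.24997e-05
  stratum D: (400/1775)²·0.644·0.356/44 = 0.00026461
V̂(p̂_st) = 0.000841759; SE = √V̂ = 0.0290131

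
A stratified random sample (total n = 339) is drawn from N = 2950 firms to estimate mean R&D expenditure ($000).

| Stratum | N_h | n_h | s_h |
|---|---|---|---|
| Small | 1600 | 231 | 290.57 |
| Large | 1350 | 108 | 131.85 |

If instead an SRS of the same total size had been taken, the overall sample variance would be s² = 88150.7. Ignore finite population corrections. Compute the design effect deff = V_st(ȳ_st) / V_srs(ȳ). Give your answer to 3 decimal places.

V̂(ȳ_st) = Σ W_h² s_h²/n_h, with W_h = N_h/N and N = 2950:
  stratum Small: (1600/2950)²·290.57²/231 = 107.519
  stratum Large: (1350/2950)²·131.85²/108 = 33.7101
V_st = 141.229
V_srs = s²/n = 88150.7/339 = 260.032
deff = V_st / V_srs = 141.229/260.032 = 0.5431

deff ≈ 0.543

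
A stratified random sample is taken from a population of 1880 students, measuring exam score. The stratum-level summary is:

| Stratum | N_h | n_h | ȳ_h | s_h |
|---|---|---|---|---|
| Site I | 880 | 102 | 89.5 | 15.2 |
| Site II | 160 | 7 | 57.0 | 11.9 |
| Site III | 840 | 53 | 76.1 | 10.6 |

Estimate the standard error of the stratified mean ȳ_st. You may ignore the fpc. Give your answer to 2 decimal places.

SE(ȳ_st) ≈ 1.03

V̂(ȳ_st) = Σ W_h² s_h²/n_h, with W_h = N_h/N and N = 1880:
  stratum Site I: (880/1880)²·15.2²/102 = 0.496291
  stratum Site II: (160/1880)²·11.9²/7 = 0.146528
  stratum Site III: (840/1880)²·10.6²/53 = 0.423232
V̂(ȳ_st) = 1.06605
SE(ȳ_st) = √1.06605 = 1.0325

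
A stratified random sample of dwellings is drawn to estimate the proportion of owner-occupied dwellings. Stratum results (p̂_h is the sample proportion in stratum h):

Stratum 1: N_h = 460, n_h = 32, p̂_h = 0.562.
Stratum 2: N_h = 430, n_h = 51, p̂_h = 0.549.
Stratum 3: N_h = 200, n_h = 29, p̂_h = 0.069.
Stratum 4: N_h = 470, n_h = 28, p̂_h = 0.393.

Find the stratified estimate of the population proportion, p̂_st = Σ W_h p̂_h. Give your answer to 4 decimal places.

N = 1560; stratum weights W_h = N_h/N.
p̂_st = Σ W_h p̂_h = (460·0.562 + 430·0.549 + 200·0.069 + 470·0.393)/1560 = 0.44429

p̂_st ≈ 0.4443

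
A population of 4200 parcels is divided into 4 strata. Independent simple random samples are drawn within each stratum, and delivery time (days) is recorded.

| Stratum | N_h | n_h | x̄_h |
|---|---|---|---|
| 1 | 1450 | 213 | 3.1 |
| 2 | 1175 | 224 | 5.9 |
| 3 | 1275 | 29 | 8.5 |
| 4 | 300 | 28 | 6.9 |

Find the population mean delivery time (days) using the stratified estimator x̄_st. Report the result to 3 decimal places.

x̄_st ≈ 5.794

N = Σ N_h = 4200. Stratum weights W_h = N_h/N.
x̄_st = (1450·3.1 + 1175·5.9 + 1275·8.5 + 300·6.9) / 4200 = 5.79405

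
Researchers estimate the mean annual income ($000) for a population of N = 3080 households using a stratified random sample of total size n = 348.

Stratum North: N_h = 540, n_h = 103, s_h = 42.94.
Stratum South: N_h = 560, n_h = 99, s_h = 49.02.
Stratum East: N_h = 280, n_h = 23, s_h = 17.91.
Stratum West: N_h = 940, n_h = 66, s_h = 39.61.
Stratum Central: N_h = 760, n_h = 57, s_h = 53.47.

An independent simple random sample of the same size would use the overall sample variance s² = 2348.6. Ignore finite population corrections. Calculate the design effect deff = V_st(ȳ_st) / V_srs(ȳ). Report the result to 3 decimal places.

V̂(ȳ_st) = Σ W_h² s_h²/n_h, with W_h = N_h/N and N = 3080:
  stratum North: (540/3080)²·42.94²/103 = 0.550266
  stratum South: (560/3080)²·49.02²/99 = 0.802391
  stratum East: (280/3080)²·17.91²/23 = 0.11526
  stratum West: (940/3080)²·39.61²/66 = 2.21422
  stratum Central: (760/3080)²·53.47²/57 = 3.05402
V_st = 6.73615
V_srs = s²/n = 2348.6/348 = 6.74885
deff = V_st / V_srs = 6.73615/6.74885 = 0.9981

deff ≈ 0.998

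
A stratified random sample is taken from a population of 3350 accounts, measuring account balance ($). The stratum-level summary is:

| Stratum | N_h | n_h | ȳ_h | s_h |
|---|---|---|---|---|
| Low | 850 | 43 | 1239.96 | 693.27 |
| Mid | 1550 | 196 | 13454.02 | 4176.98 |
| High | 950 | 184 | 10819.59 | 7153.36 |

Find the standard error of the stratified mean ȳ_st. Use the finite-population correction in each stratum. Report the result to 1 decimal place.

SE(ȳ_st) ≈ 188.1

V̂(ȳ_st) = Σ W_h² (1 − n_h/N_h) s_h²/n_h, with W_h = N_h/N and N = 3350:
  stratum Low: (850/3350)²·(1 − 43/850)·693.27²/43 = 683.186
  stratum Mid: (1550/3350)²·(1 − 196/1550)·4176.98²/196 = 16646.8
  stratum High: (950/3350)²·(1 − 184/950)·7153.36²/184 = 18032.9
V̂(ȳ_st) = 35362.8
SE(ȳ_st) = √35362.8 = 188.05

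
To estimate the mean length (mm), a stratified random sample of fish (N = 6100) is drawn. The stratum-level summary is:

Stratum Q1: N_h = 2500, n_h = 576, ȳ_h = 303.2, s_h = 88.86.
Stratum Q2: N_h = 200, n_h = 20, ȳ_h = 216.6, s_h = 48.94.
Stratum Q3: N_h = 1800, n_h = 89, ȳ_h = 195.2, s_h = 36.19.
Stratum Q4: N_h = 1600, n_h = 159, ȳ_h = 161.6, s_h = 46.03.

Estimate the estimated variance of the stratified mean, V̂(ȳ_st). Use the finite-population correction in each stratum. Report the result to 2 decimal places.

V̂(ȳ_st) ≈ 3.93

V̂(ȳ_st) = Σ W_h² (1 − n_h/N_h) s_h²/n_h, with W_h = N_h/N and N = 6100:
  stratum Q1: (2500/6100)²·(1 − 576/2500)·88.86²/576 = 1.77205
  stratum Q2: (200/6100)²·(1 − 20/200)·48.94²/20 = 0.115862
  stratum Q3: (1800/6100)²·(1 − 89/1800)·36.19²/89 = 1.21801
  stratum Q4: (1600/6100)²·(1 − 159/1600)·46.03²/159 = 0.825675
V̂(ȳ_st) = 3.93159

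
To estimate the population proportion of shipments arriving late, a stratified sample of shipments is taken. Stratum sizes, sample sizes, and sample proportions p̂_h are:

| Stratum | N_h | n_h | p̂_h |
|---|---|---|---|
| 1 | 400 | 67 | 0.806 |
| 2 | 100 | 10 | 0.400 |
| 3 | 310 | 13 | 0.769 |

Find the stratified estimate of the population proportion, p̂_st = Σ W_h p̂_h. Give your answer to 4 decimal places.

p̂_st ≈ 0.7417

N = 810; stratum weights W_h = N_h/N.
p̂_st = Σ W_h p̂_h = (400·0.806 + 100·0.400 + 310·0.769)/810 = 0.74172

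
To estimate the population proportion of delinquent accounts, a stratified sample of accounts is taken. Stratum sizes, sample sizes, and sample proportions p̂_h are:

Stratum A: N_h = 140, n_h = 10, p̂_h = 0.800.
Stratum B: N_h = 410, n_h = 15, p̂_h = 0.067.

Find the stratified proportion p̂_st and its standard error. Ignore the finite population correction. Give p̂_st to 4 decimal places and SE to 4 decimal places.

p̂_st ≈ 0.2536, SE ≈ 0.0603

N = 550; stratum weights W_h = N_h/N.
p̂_st = Σ W_h p̂_h = (140·0.800 + 410·0.067)/550 = 0.25358
V̂(p̂_st) = Σ W_h² p̂_h(1−p̂_h)/(n_h−1):
  stratum A: (140/550)²·0.800·0.200/9 = 0.00115188
  stratum B: (410/550)²·0.067·0.933/14 = 0.00248125
V̂(p̂_st) = 0.00363313; SE = √V̂ = 0.0602755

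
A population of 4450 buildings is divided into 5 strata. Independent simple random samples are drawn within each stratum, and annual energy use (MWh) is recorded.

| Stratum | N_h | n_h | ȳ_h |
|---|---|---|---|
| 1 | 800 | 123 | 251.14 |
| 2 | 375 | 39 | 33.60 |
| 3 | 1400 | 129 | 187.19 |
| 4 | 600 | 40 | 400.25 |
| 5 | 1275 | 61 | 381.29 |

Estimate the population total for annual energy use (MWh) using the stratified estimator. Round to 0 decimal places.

τ̂_st ≈ 1201873

τ̂_st = Σ N_h ȳ_h = 800·251.14 + 375·33.60 + 1400·187.19 + 600·400.25 + 1275·381.29 = 1201873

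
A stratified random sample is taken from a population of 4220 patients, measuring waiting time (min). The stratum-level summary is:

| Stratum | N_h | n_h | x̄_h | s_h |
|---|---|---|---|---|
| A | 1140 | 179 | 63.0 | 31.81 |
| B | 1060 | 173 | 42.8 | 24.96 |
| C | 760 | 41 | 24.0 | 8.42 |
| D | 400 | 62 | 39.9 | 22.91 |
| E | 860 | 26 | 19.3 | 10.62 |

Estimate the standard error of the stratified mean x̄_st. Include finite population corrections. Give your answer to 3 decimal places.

SE(x̄_st) ≈ 0.911

V̂(x̄_st) = Σ W_h² (1 − n_h/N_h) s_h²/n_h, with W_h = N_h/N and N = 4220:
  stratum A: (1140/4220)²·(1 − 179/1140)·31.81²/179 = 0.347758
  stratum B: (1060/4220)²·(1 − 173/1060)·24.96²/173 = 0.190129
  stratum C: (760/4220)²·(1 − 41/760)·8.42²/41 = 0.0530589
  stratum D: (400/4220)²·(1 − 62/400)·22.91²/62 = 0.0642703
  stratum E: (860/4220)²·(1 − 26/860)·10.62²/26 = 0.174709
V̂(x̄_st) = 0.829925
SE(x̄_st) = √0.829925 = 0.911002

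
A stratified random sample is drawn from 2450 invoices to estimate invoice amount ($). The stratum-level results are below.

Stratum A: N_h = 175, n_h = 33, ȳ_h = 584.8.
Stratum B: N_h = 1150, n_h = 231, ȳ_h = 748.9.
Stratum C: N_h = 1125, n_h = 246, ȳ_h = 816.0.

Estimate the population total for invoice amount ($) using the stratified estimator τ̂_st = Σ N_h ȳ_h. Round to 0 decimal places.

τ̂_st = Σ N_h ȳ_h = 175·584.8 + 1150·748.9 + 1125·816.0 = 1881575

τ̂_st ≈ 1881575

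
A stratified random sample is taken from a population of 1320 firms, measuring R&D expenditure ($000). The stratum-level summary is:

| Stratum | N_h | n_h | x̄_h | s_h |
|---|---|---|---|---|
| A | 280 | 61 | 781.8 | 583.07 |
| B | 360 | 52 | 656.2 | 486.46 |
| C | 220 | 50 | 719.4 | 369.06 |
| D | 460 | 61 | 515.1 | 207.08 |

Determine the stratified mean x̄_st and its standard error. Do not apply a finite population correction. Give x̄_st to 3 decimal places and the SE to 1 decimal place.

x̄_st ≈ 644.205, SE ≈ 27.4

x̄_st = Σ W_h x̄_h = (280·781.8 + 360·656.2 + 220·719.4 + 460·515.1)/1320 = 644.20455
V̂(x̄_st) = Σ W_h² s_h²/n_h, with W_h = N_h/N and N = 1320:
  stratum A: (280/1320)²·583.07²/61 = 250.772
  stratum B: (360/1320)²·486.46²/52 = 338.492
  stratum C: (220/1320)²·369.06²/50 = 75.6696
  stratum D: (460/1320)²·207.08²/61 = 85.3718
V̂(x̄_st) = 750.306
SE(x̄_st) = √750.306 = 27.3917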